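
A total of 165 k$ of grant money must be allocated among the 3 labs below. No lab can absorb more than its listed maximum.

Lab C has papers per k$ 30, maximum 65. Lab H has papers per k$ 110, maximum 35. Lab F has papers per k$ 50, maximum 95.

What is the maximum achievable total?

Order the labs by papers per k$: Lab H 110 > Lab F 50 > Lab C 30.
Lab H: +35 to 35 (cap) ; 130 left.
Lab F takes 95 to reach its cap of 95 ; 35 left.
Only 35 left; Lab C takes them to reach 35.
Total = 30×35 + 110×35 + 50×95 = 9650.

9650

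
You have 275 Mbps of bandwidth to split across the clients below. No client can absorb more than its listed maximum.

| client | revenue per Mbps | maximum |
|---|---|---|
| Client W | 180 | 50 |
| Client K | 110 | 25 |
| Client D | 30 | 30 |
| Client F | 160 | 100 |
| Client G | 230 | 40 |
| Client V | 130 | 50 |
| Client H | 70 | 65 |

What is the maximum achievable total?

44150

Rank by revenue per Mbps: Client G 230 > Client W 180 > Client F 160 > Client V 130 > Client K 110 > Client H 70 > Client D 30.
Client G takes 40 to reach its cap of 40 — 235 left.
Give Client W 50 to hit its cap of 50 — 185 left.
Client F takes 100 to reach its cap of 100 — 85 left.
Give Client V 50 to hit its cap of 50 — 35 left.
Client K: +25 to 25 (cap) — 10 left.
Client H has room for 65 but only 10 remain, so it gets 10.
Total = 180×50 + 110×25 + 160×100 + 230×40 + 130×50 + 70×10 = 44150.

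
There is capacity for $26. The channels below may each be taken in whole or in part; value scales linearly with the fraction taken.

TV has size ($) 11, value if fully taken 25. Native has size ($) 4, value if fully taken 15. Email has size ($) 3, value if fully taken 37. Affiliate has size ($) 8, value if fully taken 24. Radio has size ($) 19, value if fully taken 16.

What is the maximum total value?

101

Sort by value density: Email 37/3≈12.3, Native 15/4≈3.75, Affiliate 24/8≈3, TV 25/11≈2.27, Radio 16/19≈0.842.
Take all of Email (3 $, value 37) → 23 $ left.
All 4 $ of Native fit (value 15) → 19 remain.
Affiliate: take in full, 8 $ for value 24 → 11 left.
All 11 $ of TV fit (value 25) → 0 remain.
Total value = 101.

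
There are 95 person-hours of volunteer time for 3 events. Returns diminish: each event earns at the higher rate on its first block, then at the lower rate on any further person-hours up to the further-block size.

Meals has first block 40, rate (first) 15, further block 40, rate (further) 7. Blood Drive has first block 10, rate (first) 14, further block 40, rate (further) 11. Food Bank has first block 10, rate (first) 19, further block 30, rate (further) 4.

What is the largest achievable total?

1315

Order all 6 blocks by rate: Food Bank/tier1 19 > Meals/tier1 15 > Blood Drive/tier1 14 > Blood Drive/tier2 11 > Meals/tier2 7 > Food Bank/tier2 4.
Food Bank tier1 at 19: fill all 10 ; 85 left.
Fill Meals tier1 block (40 at 15) ; 45 left.
Blood Drive tier1 at 14: fill all 10 ; 35 left.
Blood Drive/tier2: +35 of 40 at 11; pool empty.
Total = 19×10 + 15×40 + 14×10 + 11×35 = 1315.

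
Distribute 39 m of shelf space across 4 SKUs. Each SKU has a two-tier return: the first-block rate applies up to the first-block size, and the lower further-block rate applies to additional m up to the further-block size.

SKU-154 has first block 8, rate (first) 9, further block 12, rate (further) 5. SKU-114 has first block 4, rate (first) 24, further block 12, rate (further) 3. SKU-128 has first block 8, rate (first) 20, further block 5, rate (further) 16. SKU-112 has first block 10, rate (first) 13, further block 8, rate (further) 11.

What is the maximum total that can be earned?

Rank every tier by rate: SKU-114/T1 24 > SKU-128/T1 20 > SKU-128/T2 16 > SKU-112/T1 13 > SKU-112/T2 11 > SKU-154/T1 9 > SKU-154/T2 5 > SKU-114/T2 3.
SKU-114/T1 (24): +4 ; 35 left.
Fill SKU-128 T1 block (8 at 20) ; 27 left.
SKU-128/T2 (16): +5 ; 22 left.
Fill SKU-112 T1 block (10 at 13) ; 12 left.
SKU-112/T2 (11): +8 ; 4 left.
SKU-154 T1 at 9: only 4 left, fill 4.
Total = 24×4 + 20×8 + 16×5 + 13×10 + 11×8 + 9×4 = 590.

590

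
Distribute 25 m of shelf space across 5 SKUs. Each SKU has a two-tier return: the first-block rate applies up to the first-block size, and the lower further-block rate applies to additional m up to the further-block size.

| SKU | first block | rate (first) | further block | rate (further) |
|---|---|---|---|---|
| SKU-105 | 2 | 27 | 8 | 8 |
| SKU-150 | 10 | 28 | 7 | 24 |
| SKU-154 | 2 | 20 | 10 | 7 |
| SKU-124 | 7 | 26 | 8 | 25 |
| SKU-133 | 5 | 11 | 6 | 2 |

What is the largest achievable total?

666

Rank every tier by rate: SKU-150/first 28 > SKU-105/first 27 > SKU-124/first 26 > SKU-124/second 25 > SKU-150/second 24 > SKU-154/first 20 > SKU-133/first 11 > SKU-105/second 8 > SKU-154/second 7 > SKU-133/second 2.
SKU-150/first (28): +10 ; 15 left.
Fill SKU-105 first block (2 at 27) ; 13 left.
SKU-124 first at 26: fill all 7 ; 6 left.
SKU-124 second at 25: only 6 left, fill 6.
Total = 28×10 + 27×2 + 26×7 + 25×6 = 666.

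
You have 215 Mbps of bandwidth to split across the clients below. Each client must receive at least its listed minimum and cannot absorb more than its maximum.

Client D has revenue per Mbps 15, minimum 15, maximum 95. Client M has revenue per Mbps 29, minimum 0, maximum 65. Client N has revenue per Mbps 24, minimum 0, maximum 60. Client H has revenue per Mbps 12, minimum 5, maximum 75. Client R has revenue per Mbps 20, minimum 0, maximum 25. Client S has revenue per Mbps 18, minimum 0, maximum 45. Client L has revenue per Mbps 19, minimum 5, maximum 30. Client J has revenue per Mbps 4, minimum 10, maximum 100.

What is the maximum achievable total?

4810

Meeting every minimum uses 15+0+0+5+0+0+5+10 = 35 Mbps, leaving 180.
Order the clients by revenue per Mbps: Client M 29 > Client N 24 > Client R 20 > Client L 19 > Client S 18 > Client D 15 > Client H 12 > Client J 4.
Client M takes 65 more to reach its cap of 65 → 115 left.
Client N takes 60 more to reach its cap of 60 → 55 left.
Client R takes 25 more to reach its cap of 25 → 30 left.
Give Client L 25 more to hit its cap of 30 → 5 left.
Client S: +5 (room for 45) → 5. Pool exhausted.
Total = 15×15 + 29×65 + 24×60 + 12×5 + 20×25 + 18×5 + 19×30 + 4×10 = 4810.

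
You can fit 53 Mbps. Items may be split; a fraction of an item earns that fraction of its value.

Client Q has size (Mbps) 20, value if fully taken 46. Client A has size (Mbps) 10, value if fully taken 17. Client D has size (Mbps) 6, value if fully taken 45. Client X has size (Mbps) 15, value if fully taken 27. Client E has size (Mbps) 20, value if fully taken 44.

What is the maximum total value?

147.6

Best value per unit of size first: Client D 45/6≈7.5, Client Q 46/20≈2.3, Client E 44/20≈2.2, Client X 27/15≈1.8, Client A 17/10≈1.7.
All 6 Mbps of Client D fit (value 45) — 47 remain.
Client Q: take in full, 20 Mbps for value 46 — 27 left.
Take all of Client E (20 Mbps, value 44) — 7 Mbps left.
Fill the last 7 Mbps with part of Client X: 7/15 of it earns 12.6.
Total value = 147.6.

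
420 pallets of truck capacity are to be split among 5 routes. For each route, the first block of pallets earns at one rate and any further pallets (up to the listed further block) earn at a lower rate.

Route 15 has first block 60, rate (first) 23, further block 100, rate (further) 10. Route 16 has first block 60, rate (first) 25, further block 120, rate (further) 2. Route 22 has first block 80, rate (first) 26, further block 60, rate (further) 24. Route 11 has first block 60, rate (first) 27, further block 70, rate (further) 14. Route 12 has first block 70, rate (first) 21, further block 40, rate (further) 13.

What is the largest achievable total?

Treat each block as its own option and order by rate: Route 11/T1 27 > Route 22/T1 26 > Route 16/T1 25 > Route 22/T2 24 > Route 15/T1 23 > Route 12/T1 21 > Route 11/T2 14 > Route 12/T2 13 > Route 15/T2 10 > Route 16/T2 2.
Route 11/T1 (27): +60 — 360 left.
Route 22 T1 at 26: fill all 80 — 280 left.
Route 16/T1 (25): +60 — 220 left.
Route 22 T2 at 24: fill all 60 — 160 left.
Route 15 T1 at 23: fill all 60 — 100 left.
Fill Route 12 T1 block (70 at 21) — 30 left.
Route 11 T2 at 14: only 30 left, fill 30.
Total = 27×60 + 26×80 + 25×60 + 24×60 + 23×60 + 21×70 + 14×30 = 9910.

9910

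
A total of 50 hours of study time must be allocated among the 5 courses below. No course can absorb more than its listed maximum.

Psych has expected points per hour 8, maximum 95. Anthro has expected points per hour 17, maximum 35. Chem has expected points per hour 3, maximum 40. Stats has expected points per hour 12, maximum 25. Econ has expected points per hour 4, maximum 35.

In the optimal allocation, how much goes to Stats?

15

Rank by expected points per hour: Anthro 17 > Stats 12 > Psych 8 > Econ 4 > Chem 3.
Anthro: +35 to 35 (cap) — 15 left.
Only 15 left; Stats takes them to reach 15.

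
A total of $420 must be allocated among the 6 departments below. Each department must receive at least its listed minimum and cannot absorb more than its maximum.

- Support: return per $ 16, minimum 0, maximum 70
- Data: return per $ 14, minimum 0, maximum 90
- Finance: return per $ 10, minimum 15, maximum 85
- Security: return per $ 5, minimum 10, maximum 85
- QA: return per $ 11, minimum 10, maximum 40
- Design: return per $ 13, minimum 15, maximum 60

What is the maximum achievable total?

Meeting every minimum uses 0+0+15+10+10+15 = 50 $, leaving 370.
Order the departments by return per $: Support 16 > Data 14 > Design 13 > QA 11 > Finance 10 > Security 5.
Give Support 70 more to hit its cap of 70 ; 300 left.
Data takes 90 more to reach its cap of 90 ; 210 left.
Design: +45 to 60 (cap) ; 165 left.
QA takes 30 more to reach its cap of 40 ; 135 left.
Finance: +70 to 85 (cap) ; 65 left.
Security: +65 (room for 75) → 75. Pool exhausted.
Total = 16×70 + 14×90 + 10×85 + 5×75 + 11×40 + 13×60 = 4825.

4825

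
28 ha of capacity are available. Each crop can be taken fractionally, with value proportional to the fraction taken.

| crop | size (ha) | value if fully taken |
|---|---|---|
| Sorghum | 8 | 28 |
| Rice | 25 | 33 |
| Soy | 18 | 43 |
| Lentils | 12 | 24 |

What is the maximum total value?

75

Rank by value-to-size ratio: Sorghum 28/8≈3.5, Soy 43/18≈2.39, Lentils 24/12≈2, Rice 33/25≈1.32.
Take all of Sorghum (8 ha, value 28) → 20 ha left.
Take all of Soy (18 ha, value 43) → 2 ha left.
Only 2 ha remain; take 2/12 of Lentils for value 24×2/12 = 4.
Total value = 75.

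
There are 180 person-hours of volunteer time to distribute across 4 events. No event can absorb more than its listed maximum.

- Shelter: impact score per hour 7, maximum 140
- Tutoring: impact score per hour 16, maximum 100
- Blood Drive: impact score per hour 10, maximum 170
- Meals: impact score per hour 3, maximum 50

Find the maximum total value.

2400

Order the events by impact score per hour: Tutoring 16 > Blood Drive 10 > Shelter 7 > Meals 3.
Give Tutoring 100 to hit its cap of 100 ; 80 left.
Blood Drive has room for 170 but only 80 remain, so it gets 80.
Total = 16×100 + 10×80 = 2400.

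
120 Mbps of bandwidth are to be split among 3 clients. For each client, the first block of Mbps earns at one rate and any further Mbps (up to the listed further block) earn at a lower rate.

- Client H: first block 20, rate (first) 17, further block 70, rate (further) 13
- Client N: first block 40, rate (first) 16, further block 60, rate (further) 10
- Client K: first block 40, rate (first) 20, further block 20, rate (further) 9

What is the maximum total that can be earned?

Rank every tier by rate: Client K/tier1 20 > Client H/tier1 17 > Client N/tier1 16 > Client H/tier2 13 > Client N/tier2 10 > Client K/tier2 9.
Fill Client K tier1 block (40 at 20) ; 80 left.
Fill Client H tier1 block (20 at 17) ; 60 left.
Client N/tier1 (16): +40 ; 20 left.
20 remain; put them into Client H tier2 at 13.
Total = 20×40 + 17×20 + 16×40 + 13×20 = 2040.

2040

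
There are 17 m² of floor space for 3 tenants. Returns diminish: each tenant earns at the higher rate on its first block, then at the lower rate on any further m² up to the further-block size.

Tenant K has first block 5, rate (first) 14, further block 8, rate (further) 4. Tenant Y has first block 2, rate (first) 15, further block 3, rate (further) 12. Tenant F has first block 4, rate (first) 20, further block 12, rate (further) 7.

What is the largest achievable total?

Rank every tier by rate: Tenant F/first 20 > Tenant Y/first 15 > Tenant K/first 14 > Tenant Y/second 12 > Tenant F/second 7 > Tenant K/second 4.
Fill Tenant F first block (4 at 20) → 13 left.
Fill Tenant Y first block (2 at 15) → 11 left.
Tenant K first at 14: fill all 5 → 6 left.
Tenant Y/second (12): +3 → 3 left.
3 remain; put them into Tenant F second at 7.
Total = 20×4 + 15×2 + 14×5 + 12×3 + 7×3 = 237.

237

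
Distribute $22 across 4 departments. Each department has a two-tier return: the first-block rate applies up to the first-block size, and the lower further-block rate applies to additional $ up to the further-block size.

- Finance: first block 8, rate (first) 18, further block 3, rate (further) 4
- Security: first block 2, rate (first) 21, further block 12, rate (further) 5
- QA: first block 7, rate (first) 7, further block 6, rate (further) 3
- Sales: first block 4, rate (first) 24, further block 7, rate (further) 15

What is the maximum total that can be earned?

Order all 8 blocks by rate: Sales/T1 24 > Security/T1 21 > Finance/T1 18 > Sales/T2 15 > QA/T1 7 > Security/T2 5 > Finance/T2 4 > QA/T2 3.
Sales/T1 (24): +4 — 18 left.
Security/T1 (21): +2 — 16 left.
Finance T1 at 18: fill all 8 — 8 left.
Sales/T2 (15): +7 — 1 left.
QA T1 at 7: only 1 left, fill 1.
Total = 24×4 + 21×2 + 18×8 + 15×7 + 7×1 = 394.

394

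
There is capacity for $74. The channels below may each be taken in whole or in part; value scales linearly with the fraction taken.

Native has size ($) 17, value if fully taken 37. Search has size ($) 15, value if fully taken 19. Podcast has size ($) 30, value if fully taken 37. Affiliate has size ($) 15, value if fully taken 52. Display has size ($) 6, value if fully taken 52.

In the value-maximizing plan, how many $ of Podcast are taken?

21

Rank by value-to-size ratio: Display 52/6≈8.67, Affiliate 52/15≈3.47, Native 37/17≈2.18, Search 19/15≈1.27, Podcast 37/30≈1.23.
Display: take in full, 6 $ for value 52 → 68 left.
All 15 $ of Affiliate fit (value 52) → 53 remain.
All 17 $ of Native fit (value 37) → 36 remain.
Search: take in full, 15 $ for value 19 → 21 left.
21 $ left: a 21/30 share of Podcast gives 37×21/30 = 25.9.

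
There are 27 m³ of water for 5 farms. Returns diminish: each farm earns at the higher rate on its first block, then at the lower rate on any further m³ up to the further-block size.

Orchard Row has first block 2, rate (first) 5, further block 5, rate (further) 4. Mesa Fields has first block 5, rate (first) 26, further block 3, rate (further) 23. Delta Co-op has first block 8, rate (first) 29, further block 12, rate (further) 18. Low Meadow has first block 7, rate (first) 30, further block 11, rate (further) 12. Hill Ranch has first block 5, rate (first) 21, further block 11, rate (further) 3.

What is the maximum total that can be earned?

Rank every tier by rate: Low Meadow/tier1 30 > Delta Co-op/tier1 29 > Mesa Fields/tier1 26 > Mesa Fields/tier2 23 > Hill Ranch/tier1 21 > Delta Co-op/tier2 18 > Low Meadow/tier2 12 > Orchard Row/tier1 5 > Orchard Row/tier2 4 > Hill Ranch/tier2 3.
Low Meadow/tier1 (30): +7 → 20 left.
Delta Co-op/tier1 (29): +8 → 12 left.
Mesa Fields/tier1 (26): +5 → 7 left.
Mesa Fields tier2 at 23: fill all 3 → 4 left.
4 remain; put them into Hill Ranch tier1 at 21.
Total = 30×7 + 29×8 + 26×5 + 23×3 + 21×4 = 725.

725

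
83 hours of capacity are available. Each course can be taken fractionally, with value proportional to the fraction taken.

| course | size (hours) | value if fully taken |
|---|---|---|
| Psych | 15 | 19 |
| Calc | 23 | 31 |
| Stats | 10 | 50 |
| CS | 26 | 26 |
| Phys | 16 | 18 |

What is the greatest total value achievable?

137

Sort by value density: Stats 50/10≈5, Calc 31/23≈1.35, Psych 19/15≈1.27, Phys 18/16≈1.12, CS 26/26≈1.
Take all of Stats (10 hours, value 50) → 73 hours left.
Take all of Calc (23 hours, value 31) → 50 hours left.
Psych: take in full, 15 hours for value 19 → 35 left.
Take all of Phys (16 hours, value 18) → 19 hours left.
Only 19 hours remain; take 19/26 of CS for value 26×19/26 = 19.
Total value = 137.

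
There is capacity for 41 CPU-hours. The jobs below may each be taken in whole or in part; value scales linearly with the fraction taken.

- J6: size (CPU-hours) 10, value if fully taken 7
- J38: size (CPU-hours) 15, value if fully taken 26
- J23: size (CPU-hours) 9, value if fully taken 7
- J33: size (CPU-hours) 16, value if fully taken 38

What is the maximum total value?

Sort by value density: J33 38/16≈2.38, J38 26/15≈1.73, J23 7/9≈0.778, J6 7/10≈0.7.
All 16 CPU-hours of J33 fit (value 38) — 25 remain.
All 15 CPU-hours of J38 fit (value 26) — 10 remain.
Take all of J23 (9 CPU-hours, value 7) — 1 CPU-hours left.
1 CPU-hours left: a 1/10 share of J6 gives 7×1/10 = 0.7.
Total value = 71.7.

71.7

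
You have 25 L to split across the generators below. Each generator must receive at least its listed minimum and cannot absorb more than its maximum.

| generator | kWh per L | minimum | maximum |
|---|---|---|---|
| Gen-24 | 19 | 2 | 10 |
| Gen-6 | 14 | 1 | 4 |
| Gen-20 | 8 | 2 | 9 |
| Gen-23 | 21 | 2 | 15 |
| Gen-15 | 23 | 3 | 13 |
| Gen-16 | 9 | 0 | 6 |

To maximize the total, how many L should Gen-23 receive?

7

Meeting every minimum uses 2+1+2+2+3+0 = 10 L, leaving 15.
Order the generators by kWh per L: Gen-15 23 > Gen-23 21 > Gen-24 19 > Gen-6 14 > Gen-16 9 > Gen-20 8.
Gen-15: +10 to 13 (cap) ; 5 left.
Gen-23 has room for 13 more but only 5 remain, so it gets 7.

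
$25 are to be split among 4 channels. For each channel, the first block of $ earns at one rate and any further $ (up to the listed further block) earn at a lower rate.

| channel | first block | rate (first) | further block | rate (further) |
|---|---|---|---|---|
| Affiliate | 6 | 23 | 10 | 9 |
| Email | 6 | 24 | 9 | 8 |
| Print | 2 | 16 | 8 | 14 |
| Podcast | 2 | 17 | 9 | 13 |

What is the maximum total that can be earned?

473

Rank every tier by rate: Email/tier1 24 > Affiliate/tier1 23 > Podcast/tier1 17 > Print/tier1 16 > Print/tier2 14 > Podcast/tier2 13 > Affiliate/tier2 9 > Email/tier2 8.
Fill Email tier1 block (6 at 24) → 19 left.
Fill Affiliate tier1 block (6 at 23) → 13 left.
Podcast/tier1 (17): +2 → 11 left.
Print tier1 at 16: fill all 2 → 9 left.
Fill Print tier2 block (8 at 14) → 1 left.
1 remain; put them into Podcast tier2 at 13.
Total = 24×6 + 23×6 + 17×2 + 16×2 + 14×8 + 13×1 = 473.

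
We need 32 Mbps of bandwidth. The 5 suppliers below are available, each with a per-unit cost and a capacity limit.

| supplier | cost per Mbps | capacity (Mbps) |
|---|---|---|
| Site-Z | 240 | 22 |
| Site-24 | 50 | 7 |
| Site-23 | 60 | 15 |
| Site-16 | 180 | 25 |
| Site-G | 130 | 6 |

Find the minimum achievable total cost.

Use suppliers in increasing cost order.
Site-24 at 50: take all 7 Mbps ; 25 still needed.
Site-23 (60): use full 15 ; 10 Mbps to go.
Site-G at 130: take all 6 Mbps ; 4 still needed.
Take 4 from Site-16 at 180 to finish.
Site-Z: unused.
Cost = 7×50 + 15×60 + 6×130 + 4×180 = 2750.

2750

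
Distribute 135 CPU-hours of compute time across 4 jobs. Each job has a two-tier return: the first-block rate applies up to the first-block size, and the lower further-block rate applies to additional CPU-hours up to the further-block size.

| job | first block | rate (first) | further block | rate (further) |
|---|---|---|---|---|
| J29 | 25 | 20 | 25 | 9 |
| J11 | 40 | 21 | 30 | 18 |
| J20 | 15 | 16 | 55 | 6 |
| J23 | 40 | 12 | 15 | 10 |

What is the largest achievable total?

2420

Order all 8 blocks by rate: J11/T1 21 > J29/T1 20 > J11/T2 18 > J20/T1 16 > J23/T1 12 > J23/T2 10 > J29/T2 9 > J20/T2 6.
J11 T1 at 21: fill all 40 — 95 left.
Fill J29 T1 block (25 at 20) — 70 left.
Fill J11 T2 block (30 at 18) — 40 left.
J20 T1 at 16: fill all 15 — 25 left.
25 remain; put them into J23 T1 at 12.
Total = 21×40 + 20×25 + 18×30 + 16×15 + 12×25 = 2420.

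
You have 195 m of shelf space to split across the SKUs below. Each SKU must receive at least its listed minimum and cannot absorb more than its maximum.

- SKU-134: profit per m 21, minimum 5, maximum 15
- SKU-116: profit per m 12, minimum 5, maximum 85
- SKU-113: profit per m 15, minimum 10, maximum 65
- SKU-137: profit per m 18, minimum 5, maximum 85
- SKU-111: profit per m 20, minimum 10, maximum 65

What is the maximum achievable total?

Meeting every minimum uses 5+5+10+5+10 = 35 m, leaving 160.
Order the SKUs by profit per m: SKU-134 21 > SKU-111 20 > SKU-137 18 > SKU-113 15 > SKU-116 12.
SKU-134 takes 10 more to reach its cap of 15 → 150 left.
SKU-111 takes 55 more to reach its cap of 65 → 95 left.
Give SKU-137 80 more to hit its cap of 85 → 15 left.
SKU-113: +15 (room for 55) → 25. Pool exhausted.
Total = 21×15 + 12×5 + 15×25 + 18×85 + 20×65 = 3580.

3580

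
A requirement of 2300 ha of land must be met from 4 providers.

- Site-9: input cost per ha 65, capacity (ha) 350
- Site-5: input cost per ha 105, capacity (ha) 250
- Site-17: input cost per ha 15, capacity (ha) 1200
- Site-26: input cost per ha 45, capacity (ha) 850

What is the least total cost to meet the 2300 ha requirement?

72500

Use providers in increasing cost order.
Site-17 at 15: take all 1200 ha — 1100 still needed.
Site-26 (45): use full 850 — 250 ha to go.
Site-9 at 65: take 250 of its 350 — requirement met.
Site-5: unused.
Cost = 1200×15 + 850×45 + 250×65 = 72500.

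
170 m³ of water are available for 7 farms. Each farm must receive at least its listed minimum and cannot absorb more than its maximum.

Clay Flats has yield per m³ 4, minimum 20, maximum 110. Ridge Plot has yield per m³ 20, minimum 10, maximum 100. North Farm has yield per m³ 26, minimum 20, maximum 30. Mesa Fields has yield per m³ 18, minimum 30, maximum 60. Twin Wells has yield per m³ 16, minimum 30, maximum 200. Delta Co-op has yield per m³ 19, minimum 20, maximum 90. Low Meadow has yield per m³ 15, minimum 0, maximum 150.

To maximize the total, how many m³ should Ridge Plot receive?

40

Meeting every minimum uses 20+10+20+30+30+20+0 = 130 m³, leaving 40.
Highest yield per m³ first: North Farm 26 > Ridge Plot 20 > Delta Co-op 19 > Mesa Fields 18 > Twin Wells 16 > Low Meadow 15 > Clay Flats 4.
North Farm: +10 to 30 (cap) ; 30 left.
Only 30 left; Ridge Plot takes them to reach 40.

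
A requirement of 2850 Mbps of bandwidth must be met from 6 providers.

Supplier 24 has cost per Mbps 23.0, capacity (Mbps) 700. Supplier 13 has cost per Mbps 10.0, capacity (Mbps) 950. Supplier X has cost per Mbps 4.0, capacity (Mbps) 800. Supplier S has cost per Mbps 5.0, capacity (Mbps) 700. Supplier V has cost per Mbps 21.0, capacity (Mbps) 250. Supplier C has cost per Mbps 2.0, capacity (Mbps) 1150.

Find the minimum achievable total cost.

11000

Use providers in increasing cost order.
Supplier C at 2.0: take all 1150 Mbps → 1700 still needed.
Supplier X at 4.0: take all 800 Mbps → 900 still needed.
Supplier S (5.0): use full 700 → 200 Mbps to go.
Supplier 13 (10.0): take the remaining 200 → done.
Supplier V, Supplier 24: unused.
Cost = 1150×2.0 + 800×4.0 + 700×5.0 + 200×10.0 = 11000.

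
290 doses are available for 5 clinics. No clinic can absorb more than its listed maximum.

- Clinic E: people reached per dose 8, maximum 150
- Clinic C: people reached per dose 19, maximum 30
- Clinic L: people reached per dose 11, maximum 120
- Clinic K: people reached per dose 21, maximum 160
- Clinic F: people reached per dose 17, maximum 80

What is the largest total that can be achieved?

5510

Rank by people reached per dose: Clinic K 21 > Clinic C 19 > Clinic F 17 > Clinic L 11 > Clinic E 8.
Give Clinic K 160 to hit its cap of 160 — 130 left.
Clinic C: +30 to 30 (cap) — 100 left.
Give Clinic F 80 to hit its cap of 80 — 20 left.
Clinic L has room for 120 but only 20 remain, so it gets 20.
Total = 19×30 + 11×20 + 21×160 + 17×80 = 5510.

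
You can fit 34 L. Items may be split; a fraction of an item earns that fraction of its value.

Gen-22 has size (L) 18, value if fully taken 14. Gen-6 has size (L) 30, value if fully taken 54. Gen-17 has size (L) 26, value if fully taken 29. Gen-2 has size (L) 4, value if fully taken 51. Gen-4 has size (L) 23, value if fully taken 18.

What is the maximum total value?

105

Rank by value-to-size ratio: Gen-2 51/4≈12.8, Gen-6 54/30≈1.8, Gen-17 29/26≈1.12, Gen-4 18/23≈0.783, Gen-22 14/18≈0.778.
Take all of Gen-2 (4 L, value 51) ; 30 L left.
Take all of Gen-6 (30 L, value 54) ; 0 L left.
Total value = 105.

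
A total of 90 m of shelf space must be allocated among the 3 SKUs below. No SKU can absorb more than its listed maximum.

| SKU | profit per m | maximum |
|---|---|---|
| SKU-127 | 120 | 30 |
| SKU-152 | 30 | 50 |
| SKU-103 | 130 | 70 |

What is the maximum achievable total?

11500

Rank by profit per m: SKU-103 130 > SKU-127 120 > SKU-152 30.
Give SKU-103 70 to hit its cap of 70 → 20 left.
SKU-127 has room for 30 but only 20 remain, so it gets 20.
Total = 120×20 + 130×70 = 11500.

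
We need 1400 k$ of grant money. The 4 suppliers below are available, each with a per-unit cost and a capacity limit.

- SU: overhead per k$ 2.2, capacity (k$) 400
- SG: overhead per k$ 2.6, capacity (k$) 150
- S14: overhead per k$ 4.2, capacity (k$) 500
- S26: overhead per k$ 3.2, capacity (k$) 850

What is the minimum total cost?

Cheapest first:
SU (2.2): use full 400 — 1000 k$ to go.
Take 150 from SG at 2.6 — need 850 more.
Take 850 from S26 at 3.2 — need 0 more.
S14: unused.
Cost = 400×2.2 + 150×2.6 + 850×3.2 = 3990.

3990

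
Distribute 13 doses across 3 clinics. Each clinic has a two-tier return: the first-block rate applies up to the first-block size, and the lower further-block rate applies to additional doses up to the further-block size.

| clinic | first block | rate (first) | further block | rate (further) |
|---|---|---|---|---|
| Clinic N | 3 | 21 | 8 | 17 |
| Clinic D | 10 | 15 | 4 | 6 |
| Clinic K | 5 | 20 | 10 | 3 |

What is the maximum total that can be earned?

Order all 6 blocks by rate: Clinic N/first 21 > Clinic K/first 20 > Clinic N/second 17 > Clinic D/first 15 > Clinic D/second 6 > Clinic K/second 3.
Clinic N first at 21: fill all 3 ; 10 left.
Clinic K/first (20): +5 ; 5 left.
Clinic N/second: +5 of 8 at 17; pool empty.
Total = 21×3 + 20×5 + 17×5 = 248.

248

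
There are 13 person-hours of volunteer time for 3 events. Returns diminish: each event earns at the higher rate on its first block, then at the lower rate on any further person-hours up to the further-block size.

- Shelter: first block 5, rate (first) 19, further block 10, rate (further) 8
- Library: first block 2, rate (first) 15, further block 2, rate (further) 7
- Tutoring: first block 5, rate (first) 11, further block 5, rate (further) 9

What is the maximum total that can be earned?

189

Treat each block as its own option and order by rate: Shelter/first 19 > Library/first 15 > Tutoring/first 11 > Tutoring/second 9 > Shelter/second 8 > Library/second 7.
Shelter first at 19: fill all 5 → 8 left.
Library first at 15: fill all 2 → 6 left.
Fill Tutoring first block (5 at 11) → 1 left.
Tutoring second at 9: only 1 left, fill 1.
Total = 19×5 + 15×2 + 11×5 + 9×1 = 189.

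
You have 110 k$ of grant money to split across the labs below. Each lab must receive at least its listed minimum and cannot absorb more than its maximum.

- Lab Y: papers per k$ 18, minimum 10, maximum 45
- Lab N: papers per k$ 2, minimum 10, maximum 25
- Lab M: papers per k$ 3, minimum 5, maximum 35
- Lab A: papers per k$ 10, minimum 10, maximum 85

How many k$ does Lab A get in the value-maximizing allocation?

Meeting every minimum uses 10+10+5+10 = 35 k$, leaving 75.
Highest papers per k$ first: Lab Y 18 > Lab A 10 > Lab M 3 > Lab N 2.
Lab Y takes 35 more to reach its cap of 45 ; 40 left.
Lab A has room for 75 more but only 40 remain, so it gets 50.

50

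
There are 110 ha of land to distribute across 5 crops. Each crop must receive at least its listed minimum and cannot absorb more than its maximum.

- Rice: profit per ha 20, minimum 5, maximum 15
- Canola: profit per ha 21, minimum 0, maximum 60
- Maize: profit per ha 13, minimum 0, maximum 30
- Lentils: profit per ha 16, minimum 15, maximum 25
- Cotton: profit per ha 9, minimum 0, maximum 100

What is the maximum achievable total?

Meeting every minimum uses 5+0+0+15+0 = 20 ha, leaving 90.
Order the crops by profit per ha: Canola 21 > Rice 20 > Lentils 16 > Maize 13 > Cotton 9.
Canola takes 60 more to reach its cap of 60 ; 30 left.
Rice: +10 to 15 (cap) ; 20 left.
Lentils: +10 to 25 (cap) ; 10 left.
Only 10 left; Maize takes them to reach 10.
Total = 20×15 + 21×60 + 13×10 + 16×25 = 2090.

2090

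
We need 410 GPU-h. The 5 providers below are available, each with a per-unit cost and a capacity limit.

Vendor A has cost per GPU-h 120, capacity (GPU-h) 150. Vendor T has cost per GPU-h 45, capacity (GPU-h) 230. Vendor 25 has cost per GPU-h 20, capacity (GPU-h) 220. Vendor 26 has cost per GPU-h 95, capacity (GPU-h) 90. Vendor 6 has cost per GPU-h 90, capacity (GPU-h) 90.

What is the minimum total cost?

Use providers in increasing cost order.
Vendor 25 (20): use full 220 — 190 GPU-h to go.
Vendor T at 45: take 190 of its 230 — requirement met.
Vendor 6, Vendor 26, Vendor A: unused.
Cost = 220×20 + 190×45 = 12950.

12950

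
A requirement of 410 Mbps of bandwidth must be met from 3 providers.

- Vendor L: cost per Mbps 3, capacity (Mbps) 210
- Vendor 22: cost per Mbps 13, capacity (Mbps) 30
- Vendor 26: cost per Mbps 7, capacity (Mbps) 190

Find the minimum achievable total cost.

2090

Cheapest first:
Take 210 from Vendor L at 3 ; need 200 more.
Take 190 from Vendor 26 at 7 ; need 10 more.
Take 10 from Vendor 22 at 13 to finish.
Cost = 210×3 + 190×7 + 10×13 = 2090.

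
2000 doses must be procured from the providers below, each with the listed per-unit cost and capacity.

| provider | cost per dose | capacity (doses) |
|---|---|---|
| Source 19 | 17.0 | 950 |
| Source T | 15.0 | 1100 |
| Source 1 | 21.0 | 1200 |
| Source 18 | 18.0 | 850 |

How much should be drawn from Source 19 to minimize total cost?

Cheapest first:
Source T (15.0): use full 1100 — 900 doses to go.
Source 19 at 17.0: take 900 of its 950 — requirement met.
Source 18, Source 1: unused.

900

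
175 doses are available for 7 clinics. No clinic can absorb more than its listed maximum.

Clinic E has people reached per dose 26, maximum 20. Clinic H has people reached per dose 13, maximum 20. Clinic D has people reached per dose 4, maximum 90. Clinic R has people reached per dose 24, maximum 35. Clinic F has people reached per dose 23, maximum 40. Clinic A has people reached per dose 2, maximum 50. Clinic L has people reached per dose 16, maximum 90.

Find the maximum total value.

3560

Order the clinics by people reached per dose: Clinic E 26 > Clinic R 24 > Clinic F 23 > Clinic L 16 > Clinic H 13 > Clinic D 4 > Clinic A 2.
Give Clinic E 20 to hit its cap of 20 — 155 left.
Give Clinic R 35 to hit its cap of 35 — 120 left.
Give Clinic F 40 to hit its cap of 40 — 80 left.
Clinic L has room for 90 but only 80 remain, so it gets 80.
Total = 26×20 + 24×35 + 23×40 + 16×80 = 3560.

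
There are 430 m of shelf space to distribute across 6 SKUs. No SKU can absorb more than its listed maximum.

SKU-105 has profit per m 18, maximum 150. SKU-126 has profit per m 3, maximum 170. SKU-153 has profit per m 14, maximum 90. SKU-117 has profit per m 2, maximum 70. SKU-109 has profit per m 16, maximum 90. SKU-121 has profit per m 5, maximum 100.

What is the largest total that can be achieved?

Highest profit per m first: SKU-105 18 > SKU-109 16 > SKU-153 14 > SKU-121 5 > SKU-126 3 > SKU-117 2.
Give SKU-105 150 to hit its cap of 150 — 280 left.
Give SKU-109 90 to hit its cap of 90 — 190 left.
SKU-153 takes 90 to reach its cap of 90 — 100 left.
Give SKU-121 100 to hit its cap of 100 — 0 left.
Total = 18×150 + 14×90 + 16×90 + 5×100 = 5900.

5900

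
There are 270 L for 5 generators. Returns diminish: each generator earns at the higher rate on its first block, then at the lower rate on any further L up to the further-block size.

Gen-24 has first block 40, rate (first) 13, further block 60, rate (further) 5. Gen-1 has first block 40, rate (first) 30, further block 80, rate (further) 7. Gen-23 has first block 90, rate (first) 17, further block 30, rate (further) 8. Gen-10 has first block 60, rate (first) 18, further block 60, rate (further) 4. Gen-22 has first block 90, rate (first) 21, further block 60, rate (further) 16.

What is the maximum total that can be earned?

Treat each block as its own option and order by rate: Gen-1/first 30 > Gen-22/first 21 > Gen-10/first 18 > Gen-23/first 17 > Gen-22/second 16 > Gen-24/first 13 > Gen-23/second 8 > Gen-1/second 7 > Gen-24/second 5 > Gen-10/second 4.
Gen-1 first at 30: fill all 40 ; 230 left.
Gen-22/first (21): +90 ; 140 left.
Gen-10/first (18): +60 ; 80 left.
Gen-23/first: +80 of 90 at 17; pool empty.
Total = 30×40 + 21×90 + 18×60 + 17×80 = 5530.

5530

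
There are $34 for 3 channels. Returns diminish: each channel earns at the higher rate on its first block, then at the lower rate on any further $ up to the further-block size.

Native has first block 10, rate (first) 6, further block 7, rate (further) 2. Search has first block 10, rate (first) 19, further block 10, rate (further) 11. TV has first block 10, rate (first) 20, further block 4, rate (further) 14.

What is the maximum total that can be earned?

556

Treat each block as its own option and order by rate: TV/first 20 > Search/first 19 > TV/second 14 > Search/second 11 > Native/first 6 > Native/second 2.
Fill TV first block (10 at 20) — 24 left.
Fill Search first block (10 at 19) — 14 left.
TV/second (14): +4 — 10 left.
Fill Search second block (10 at 11) — 0 left.
Total = 20×10 + 19×10 + 14×4 + 11×10 = 556.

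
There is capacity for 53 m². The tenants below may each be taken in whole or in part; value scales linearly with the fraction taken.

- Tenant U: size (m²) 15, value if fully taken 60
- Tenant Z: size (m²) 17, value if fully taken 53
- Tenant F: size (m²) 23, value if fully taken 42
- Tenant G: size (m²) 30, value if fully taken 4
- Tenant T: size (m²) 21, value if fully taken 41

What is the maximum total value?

Best value per unit of size first: Tenant U 60/15≈4, Tenant Z 53/17≈3.12, Tenant T 41/21≈1.95, Tenant F 42/23≈1.83, Tenant G 4/30≈0.133.
Tenant U: take in full, 15 m² for value 60 ; 38 left.
Take all of Tenant Z (17 m², value 53) ; 21 m² left.
Tenant T: take in full, 21 m² for value 41 ; 0 left.
Total value = 154.

154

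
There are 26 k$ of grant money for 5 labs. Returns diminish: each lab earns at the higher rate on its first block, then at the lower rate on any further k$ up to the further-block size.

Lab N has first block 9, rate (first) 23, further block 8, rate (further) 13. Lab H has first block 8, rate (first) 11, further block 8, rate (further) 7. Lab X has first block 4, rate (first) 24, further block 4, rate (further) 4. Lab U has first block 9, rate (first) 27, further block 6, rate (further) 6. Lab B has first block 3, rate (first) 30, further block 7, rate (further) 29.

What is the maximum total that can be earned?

701

Treat each block as its own option and order by rate: Lab B/tier1 30 > Lab B/tier2 29 > Lab U/tier1 27 > Lab X/tier1 24 > Lab N/tier1 23 > Lab N/tier2 13 > Lab H/tier1 11 > Lab H/tier2 7 > Lab U/tier2 6 > Lab X/tier2 4.
Lab B tier1 at 30: fill all 3 ; 23 left.
Lab B tier2 at 29: fill all 7 ; 16 left.
Lab U tier1 at 27: fill all 9 ; 7 left.
Lab X tier1 at 24: fill all 4 ; 3 left.
Lab N/tier1: +3 of 9 at 23; pool empty.
Total = 30×3 + 29×7 + 27×9 + 24×4 + 23×3 = 701.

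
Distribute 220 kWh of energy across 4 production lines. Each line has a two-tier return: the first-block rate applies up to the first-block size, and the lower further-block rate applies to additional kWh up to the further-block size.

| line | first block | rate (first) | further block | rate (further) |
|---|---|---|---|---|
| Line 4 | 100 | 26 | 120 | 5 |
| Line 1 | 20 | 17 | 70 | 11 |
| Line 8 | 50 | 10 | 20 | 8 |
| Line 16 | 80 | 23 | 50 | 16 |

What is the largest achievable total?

5100

Rank every tier by rate: Line 4/first 26 > Line 16/first 23 > Line 1/first 17 > Line 16/second 16 > Line 1/second 11 > Line 8/first 10 > Line 8/second 8 > Line 4/second 5.
Line 4 first at 26: fill all 100 — 120 left.
Line 16/first (23): +80 — 40 left.
Line 1/first (17): +20 — 20 left.
Line 16/second: +20 of 50 at 16; pool empty.
Total = 26×100 + 23×80 + 17×20 + 16×20 = 5100.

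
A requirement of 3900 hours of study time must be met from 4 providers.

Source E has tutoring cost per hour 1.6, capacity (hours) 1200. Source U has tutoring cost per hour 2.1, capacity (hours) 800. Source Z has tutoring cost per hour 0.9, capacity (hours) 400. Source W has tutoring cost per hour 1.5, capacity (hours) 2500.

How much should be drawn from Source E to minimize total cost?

Fill from the cheapest provider first.
Source Z at 0.9: take all 400 hours — 3500 still needed.
Source W (1.5): use full 2500 — 1000 hours to go.
Take 1000 from Source E at 1.6 to finish.
Source U: unused.

1000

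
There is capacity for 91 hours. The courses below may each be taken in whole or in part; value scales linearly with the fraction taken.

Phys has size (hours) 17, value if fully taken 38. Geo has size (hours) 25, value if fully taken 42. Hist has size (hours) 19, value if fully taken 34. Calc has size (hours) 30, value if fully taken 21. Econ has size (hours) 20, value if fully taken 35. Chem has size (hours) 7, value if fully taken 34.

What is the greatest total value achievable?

Best value per unit of size first: Chem 34/7≈4.86, Phys 38/17≈2.24, Hist 34/19≈1.79, Econ 35/20≈1.75, Geo 42/25≈1.68, Calc 21/30≈0.7.
Take all of Chem (7 hours, value 34) — 84 hours left.
All 17 hours of Phys fit (value 38) — 67 remain.
All 19 hours of Hist fit (value 34) — 48 remain.
All 20 hours of Econ fit (value 35) — 28 remain.
All 25 hours of Geo fit (value 42) — 3 remain.
Fill the last 3 hours with part of Calc: 3/30 of it earns 2.1.
Total value = 185.1.

185.1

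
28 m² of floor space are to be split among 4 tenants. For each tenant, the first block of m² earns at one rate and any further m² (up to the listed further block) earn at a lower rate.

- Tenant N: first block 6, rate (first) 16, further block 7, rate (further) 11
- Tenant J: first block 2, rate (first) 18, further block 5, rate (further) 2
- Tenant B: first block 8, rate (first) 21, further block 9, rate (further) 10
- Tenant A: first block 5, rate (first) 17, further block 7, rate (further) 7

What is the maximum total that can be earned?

Treat each block as its own option and order by rate: Tenant B/tier1 21 > Tenant J/tier1 18 > Tenant A/tier1 17 > Tenant N/tier1 16 > Tenant N/tier2 11 > Tenant B/tier2 10 > Tenant A/tier2 7 > Tenant J/tier2 2.
Fill Tenant B tier1 block (8 at 21) → 20 left.
Tenant J/tier1 (18): +2 → 18 left.
Tenant A tier1 at 17: fill all 5 → 13 left.
Tenant N tier1 at 16: fill all 6 → 7 left.
Tenant N tier2 at 11: fill all 7 → 0 left.
Total = 21×8 + 18×2 + 17×5 + 16×6 + 11×7 = 462.

462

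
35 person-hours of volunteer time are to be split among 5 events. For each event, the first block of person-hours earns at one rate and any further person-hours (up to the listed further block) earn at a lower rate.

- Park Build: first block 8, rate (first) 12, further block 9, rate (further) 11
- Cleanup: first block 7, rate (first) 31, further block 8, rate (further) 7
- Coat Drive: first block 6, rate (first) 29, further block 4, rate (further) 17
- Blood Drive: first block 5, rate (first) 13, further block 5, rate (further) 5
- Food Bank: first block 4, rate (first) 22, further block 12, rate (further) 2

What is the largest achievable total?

719

Rank every tier by rate: Cleanup/first 31 > Coat Drive/first 29 > Food Bank/first 22 > Coat Drive/second 17 > Blood Drive/first 13 > Park Build/first 12 > Park Build/second 11 > Cleanup/second 7 > Blood Drive/second 5 > Food Bank/second 2.
Fill Cleanup first block (7 at 31) ; 28 left.
Coat Drive first at 29: fill all 6 ; 22 left.
Food Bank/first (22): +4 ; 18 left.
Coat Drive second at 17: fill all 4 ; 14 left.
Fill Blood Drive first block (5 at 13) ; 9 left.
Park Build/first (12): +8 ; 1 left.
Park Build second at 11: only 1 left, fill 1.
Total = 31×7 + 29×6 + 22×4 + 17×4 + 13×5 + 12×8 + 11×1 = 719.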